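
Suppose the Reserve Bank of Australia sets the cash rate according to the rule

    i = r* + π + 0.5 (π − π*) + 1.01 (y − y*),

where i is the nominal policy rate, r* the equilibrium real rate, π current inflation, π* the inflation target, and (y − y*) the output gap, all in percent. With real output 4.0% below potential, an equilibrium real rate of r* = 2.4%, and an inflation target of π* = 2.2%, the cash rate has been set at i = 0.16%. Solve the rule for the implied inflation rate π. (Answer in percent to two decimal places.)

1.93%

Output 4.0% below potential → (y − y*) = -4.0.
Collecting π: i = r* + (1 + 0.5) π − 0.5 π* + 1.01 (y − y*)
1.5 π = 0.16 − 2.4 + 0.5 × 2.2 − 1.01 × (-4.0) = 2.9
π = 2.9 / 1.5 = 1.93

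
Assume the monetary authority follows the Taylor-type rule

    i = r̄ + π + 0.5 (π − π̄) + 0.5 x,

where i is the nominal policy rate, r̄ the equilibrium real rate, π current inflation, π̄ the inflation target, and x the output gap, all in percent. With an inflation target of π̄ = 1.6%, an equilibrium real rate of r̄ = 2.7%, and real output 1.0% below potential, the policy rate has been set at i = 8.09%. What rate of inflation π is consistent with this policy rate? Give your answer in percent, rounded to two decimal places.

4.46%

Output 1.0% below potential → x = -1.0.
Collecting π: i = r̄ + (1 + 0.5) π − 0.5 π̄ + 0.5 x
1.5 π = 8.09 − 2.7 + 0.5 × 1.6 − 0.5 × (-1.0) = 6.69
π = 6.69 / 1.5 = 4.46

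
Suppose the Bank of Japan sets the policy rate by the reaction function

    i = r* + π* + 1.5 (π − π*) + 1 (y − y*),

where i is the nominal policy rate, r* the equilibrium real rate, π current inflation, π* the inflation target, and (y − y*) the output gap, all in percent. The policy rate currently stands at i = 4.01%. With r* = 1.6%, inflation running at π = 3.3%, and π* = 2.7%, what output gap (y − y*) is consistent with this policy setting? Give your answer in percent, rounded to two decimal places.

1 (y − y*) = 4.01 − 1.6 − 2.7 − 1.5 × (3.3 − 2.7) = -1.19
(y − y*) = -1.19 / 1 = -1.19

-1.19%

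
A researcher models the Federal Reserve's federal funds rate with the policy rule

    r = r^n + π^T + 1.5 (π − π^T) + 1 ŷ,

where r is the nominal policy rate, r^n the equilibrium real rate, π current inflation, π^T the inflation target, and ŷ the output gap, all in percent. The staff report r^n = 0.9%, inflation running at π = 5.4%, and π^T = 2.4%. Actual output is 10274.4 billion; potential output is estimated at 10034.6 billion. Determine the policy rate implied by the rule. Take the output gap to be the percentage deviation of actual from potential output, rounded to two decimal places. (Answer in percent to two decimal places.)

10.19%

Output gap = 100 × (10274.4 − 10034.6) / 10034.6 = 2.39%.
r = 0.90 + 2.40 + 1.5 × (5.40 − 2.40) + 1 × 2.39
   = 0.90 + 2.4 + 4.5 + 2.39 = 10.19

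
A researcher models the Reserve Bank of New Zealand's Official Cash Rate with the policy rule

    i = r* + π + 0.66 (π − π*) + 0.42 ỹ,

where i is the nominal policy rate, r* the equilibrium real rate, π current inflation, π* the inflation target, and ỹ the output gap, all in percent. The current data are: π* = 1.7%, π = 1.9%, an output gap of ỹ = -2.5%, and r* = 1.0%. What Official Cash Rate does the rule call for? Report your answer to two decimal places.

i = 1.0 + 1.9 + 0.66 × (1.9 − 1.7) + 0.42 × (-2.5)
   = 1.0 + 1.9 + 0.132 − 1.05 = 1.98

1.98%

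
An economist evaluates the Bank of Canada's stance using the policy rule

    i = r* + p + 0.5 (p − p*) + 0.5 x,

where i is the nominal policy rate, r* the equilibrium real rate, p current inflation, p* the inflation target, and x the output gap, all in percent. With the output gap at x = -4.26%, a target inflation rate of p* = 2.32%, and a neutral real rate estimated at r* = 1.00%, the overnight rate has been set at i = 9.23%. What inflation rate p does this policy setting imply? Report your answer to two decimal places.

7.68%

Collecting p: i = r* + (1 + 0.5) p − 0.5 p* + 0.5 x
1.5 p = 9.23 − 1.00 + 0.5 × 2.32 − 0.5 × (-4.26) = 11.52
p = 11.52 / 1.5 = 7.68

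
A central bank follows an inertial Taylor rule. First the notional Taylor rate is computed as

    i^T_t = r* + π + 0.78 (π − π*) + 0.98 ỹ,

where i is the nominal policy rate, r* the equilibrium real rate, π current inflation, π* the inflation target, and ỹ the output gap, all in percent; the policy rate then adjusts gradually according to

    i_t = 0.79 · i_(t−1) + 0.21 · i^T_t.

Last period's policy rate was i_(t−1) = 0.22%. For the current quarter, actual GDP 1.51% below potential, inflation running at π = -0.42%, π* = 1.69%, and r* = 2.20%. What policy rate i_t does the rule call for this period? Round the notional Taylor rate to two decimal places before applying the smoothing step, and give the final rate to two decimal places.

Output 1.51% below potential → ỹ = -1.51.
i^T_t = 2.20 + (-0.42) + 0.78 × (-0.42 − 1.69) + 0.98 × (-1.51)
   = 2.20 − 0.42 − 1.6458 − 1.4798 = -1.35
i_t = 0.79 × 0.22 + 0.21 × (-1.35) = 0.1738 − 0.2835 = -0.11

-0.11%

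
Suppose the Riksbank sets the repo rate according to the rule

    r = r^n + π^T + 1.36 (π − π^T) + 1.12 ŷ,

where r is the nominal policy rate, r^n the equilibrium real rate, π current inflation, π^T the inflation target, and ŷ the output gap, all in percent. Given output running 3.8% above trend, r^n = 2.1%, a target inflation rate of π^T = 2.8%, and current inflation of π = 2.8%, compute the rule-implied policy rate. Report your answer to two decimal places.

Output 3.8% above potential → ŷ = 3.8.
r = 2.1 + 2.8 + 1.36 × (2.8 − 2.8) + 1.12 × 3.8
   = 2.1 + 2.8 + 0 + 4.256 = 9.16

9.16%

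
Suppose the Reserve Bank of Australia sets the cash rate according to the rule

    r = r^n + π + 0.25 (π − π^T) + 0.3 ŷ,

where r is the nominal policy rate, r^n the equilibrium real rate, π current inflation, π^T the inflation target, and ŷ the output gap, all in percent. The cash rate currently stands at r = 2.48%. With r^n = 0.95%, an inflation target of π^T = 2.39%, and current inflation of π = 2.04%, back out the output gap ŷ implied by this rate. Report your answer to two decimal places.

-1.41%

0.3 ŷ = 2.48 − 0.95 − 2.04 − 0.25 × (2.04 − 2.39) = -0.4225
ŷ = -0.4225 / 0.3 = -1.41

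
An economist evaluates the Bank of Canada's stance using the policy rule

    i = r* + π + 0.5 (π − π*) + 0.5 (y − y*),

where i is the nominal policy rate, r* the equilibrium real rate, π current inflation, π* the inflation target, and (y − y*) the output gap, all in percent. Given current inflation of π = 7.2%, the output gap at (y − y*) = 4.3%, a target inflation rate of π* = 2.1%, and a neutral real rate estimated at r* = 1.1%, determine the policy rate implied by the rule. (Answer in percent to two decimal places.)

i = 1.1 + 7.2 + 0.5 × (7.2 − 2.1) + 0.5 × 4.3
   = 1.1 + 7.2 + 2.55 + 2.15 = 13.00

13.00%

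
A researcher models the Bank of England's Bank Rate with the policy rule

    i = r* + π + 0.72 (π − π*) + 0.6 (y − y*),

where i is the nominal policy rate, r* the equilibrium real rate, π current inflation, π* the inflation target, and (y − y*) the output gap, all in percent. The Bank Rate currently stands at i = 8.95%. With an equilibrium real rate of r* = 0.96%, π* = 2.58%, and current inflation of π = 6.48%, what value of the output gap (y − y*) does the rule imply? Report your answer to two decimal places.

0.6 (y − y*) = 8.95 − 0.96 − 6.48 − 0.72 × (6.48 − 2.58) = -1.298
(y − y*) = -1.298 / 0.6 = -2.16

-2.16%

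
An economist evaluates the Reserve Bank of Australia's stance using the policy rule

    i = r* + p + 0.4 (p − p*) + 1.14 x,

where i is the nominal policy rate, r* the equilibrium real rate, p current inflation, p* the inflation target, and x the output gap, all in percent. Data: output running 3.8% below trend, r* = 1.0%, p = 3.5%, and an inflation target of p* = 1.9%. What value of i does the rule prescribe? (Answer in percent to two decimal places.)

Output 3.8% below potential → x = -3.8.
i = 1.0 + 3.5 + 0.4 × (3.5 − 1.9) + 1.14 × (-3.8)
   = 1.0 + 3.5 + 0.64 − 4.332 = 0.81

0.81%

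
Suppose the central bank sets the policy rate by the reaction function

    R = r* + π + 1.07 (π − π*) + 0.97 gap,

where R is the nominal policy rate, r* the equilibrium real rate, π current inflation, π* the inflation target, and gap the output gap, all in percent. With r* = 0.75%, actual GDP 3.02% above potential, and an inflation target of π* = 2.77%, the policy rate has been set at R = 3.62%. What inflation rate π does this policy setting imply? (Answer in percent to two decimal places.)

1.40%

Output 3.02% above potential → gap = 3.02.
Collecting π: R = r* + (1 + 1.07) π − 1.07 π* + 0.97 gap
2.07 π = 3.62 − 0.75 + 1.07 × 2.77 − 0.97 × 3.02 = 2.9045
π = 2.9045 / 2.07 = 1.40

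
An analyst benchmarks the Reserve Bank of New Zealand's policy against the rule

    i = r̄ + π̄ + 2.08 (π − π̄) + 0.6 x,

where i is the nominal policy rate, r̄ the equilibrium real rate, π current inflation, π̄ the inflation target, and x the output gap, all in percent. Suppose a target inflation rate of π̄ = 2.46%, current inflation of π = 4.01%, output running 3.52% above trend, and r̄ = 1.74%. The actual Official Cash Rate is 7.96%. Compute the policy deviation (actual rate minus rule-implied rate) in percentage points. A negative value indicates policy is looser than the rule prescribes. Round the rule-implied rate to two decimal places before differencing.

-1.58 pp

Output 3.52% above potential → x = 3.52.
i = 1.74 + 2.46 + 2.08 × (4.01 − 2.46) + 0.6 × 3.52
   = 1.74 + 2.46 + 3.224 + 2.112 = 9.54
Deviation = 7.96 − 9.54 = -1.58 pp.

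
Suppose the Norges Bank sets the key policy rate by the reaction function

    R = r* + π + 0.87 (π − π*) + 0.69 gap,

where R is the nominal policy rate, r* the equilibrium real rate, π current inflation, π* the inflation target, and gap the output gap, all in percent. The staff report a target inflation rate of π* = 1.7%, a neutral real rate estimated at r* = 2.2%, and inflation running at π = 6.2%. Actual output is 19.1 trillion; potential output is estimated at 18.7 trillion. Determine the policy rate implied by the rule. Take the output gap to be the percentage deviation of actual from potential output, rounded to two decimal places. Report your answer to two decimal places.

Output gap = 100 × (19.1 − 18.7) / 18.7 = 2.14%.
R = 2.20 + 6.20 + 0.87 × (6.20 − 1.70) + 0.69 × 2.14
   = 2.20 + 6.2 + 3.915 + 1.4766 = 13.79

13.79%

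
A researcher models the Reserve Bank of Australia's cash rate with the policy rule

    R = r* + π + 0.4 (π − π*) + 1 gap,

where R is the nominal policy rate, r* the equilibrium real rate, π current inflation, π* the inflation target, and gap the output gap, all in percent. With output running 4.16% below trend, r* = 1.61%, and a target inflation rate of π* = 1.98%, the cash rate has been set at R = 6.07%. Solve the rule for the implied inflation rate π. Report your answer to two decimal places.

Output 4.16% below potential → gap = -4.16.
Collecting π: R = r* + (1 + 0.4) π − 0.4 π* + 1 gap
1.4 π = 6.07 − 1.61 + 0.4 × 1.98 − 1 × (-4.16) = 9.412
π = 9.412 / 1.4 = 6.72

6.72%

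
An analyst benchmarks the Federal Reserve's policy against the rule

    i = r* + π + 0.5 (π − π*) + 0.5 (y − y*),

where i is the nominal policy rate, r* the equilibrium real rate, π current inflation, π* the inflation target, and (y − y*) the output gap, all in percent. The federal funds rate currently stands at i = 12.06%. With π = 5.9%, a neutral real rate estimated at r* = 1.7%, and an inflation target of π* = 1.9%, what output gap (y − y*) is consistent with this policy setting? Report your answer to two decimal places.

4.92%

0.5 (y − y*) = 12.06 − 1.7 − 5.9 − 0.5 × (5.9 − 1.9) = 2.46
(y − y*) = 2.46 / 0.5 = 4.92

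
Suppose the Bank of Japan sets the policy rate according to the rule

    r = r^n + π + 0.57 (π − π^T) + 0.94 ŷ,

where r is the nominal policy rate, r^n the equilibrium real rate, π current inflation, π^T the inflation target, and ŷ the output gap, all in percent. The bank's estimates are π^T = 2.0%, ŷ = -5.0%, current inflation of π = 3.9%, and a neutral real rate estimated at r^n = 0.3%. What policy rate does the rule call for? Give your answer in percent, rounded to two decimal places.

r = 0.3 + 3.9 + 0.57 × (3.9 − 2.0) + 0.94 × (-5.0)
   = 0.3 + 3.9 + 1.083 − 4.7 = 0.58

0.58%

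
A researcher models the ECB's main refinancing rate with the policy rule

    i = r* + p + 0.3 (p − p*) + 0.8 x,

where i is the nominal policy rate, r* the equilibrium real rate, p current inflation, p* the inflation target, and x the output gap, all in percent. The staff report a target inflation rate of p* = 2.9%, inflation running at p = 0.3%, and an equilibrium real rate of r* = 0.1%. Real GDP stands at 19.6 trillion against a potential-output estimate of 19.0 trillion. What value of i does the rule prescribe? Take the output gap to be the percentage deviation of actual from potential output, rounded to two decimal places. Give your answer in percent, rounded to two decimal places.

2.15%

Output gap = 100 × (19.6 − 19.0) / 19.0 = 3.16%.
i = 0.10 + 0.30 + 0.3 × (0.30 − 2.90) + 0.8 × 3.16
   = 0.10 + 0.3 − 0.78 + 2.528 = 2.15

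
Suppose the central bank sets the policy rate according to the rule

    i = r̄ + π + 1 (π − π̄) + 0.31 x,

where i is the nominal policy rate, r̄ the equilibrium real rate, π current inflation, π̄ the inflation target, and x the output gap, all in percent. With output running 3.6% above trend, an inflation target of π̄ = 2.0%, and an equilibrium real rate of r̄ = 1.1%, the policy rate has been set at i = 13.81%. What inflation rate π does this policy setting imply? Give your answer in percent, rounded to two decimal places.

6.80%

Output 3.6% above potential → x = 3.6.
Collecting π: i = r̄ + (1 + 1) π − 1 π̄ + 0.31 x
2 π = 13.81 − 1.1 + 1 × 2.0 − 0.31 × 3.6 = 13.594
π = 13.594 / 2 = 6.80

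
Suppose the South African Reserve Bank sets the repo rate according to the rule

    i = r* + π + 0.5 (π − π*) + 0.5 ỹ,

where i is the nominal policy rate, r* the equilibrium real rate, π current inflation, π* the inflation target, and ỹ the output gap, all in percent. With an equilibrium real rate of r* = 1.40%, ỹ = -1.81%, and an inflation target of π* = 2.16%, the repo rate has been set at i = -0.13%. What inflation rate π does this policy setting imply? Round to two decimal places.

0.30%

Collecting π: i = r* + (1 + 0.5) π − 0.5 π* + 0.5 ỹ
1.5 π = -0.13 − 1.40 + 0.5 × 2.16 − 0.5 × (-1.81) = 0.455
π = 0.455 / 1.5 = 0.30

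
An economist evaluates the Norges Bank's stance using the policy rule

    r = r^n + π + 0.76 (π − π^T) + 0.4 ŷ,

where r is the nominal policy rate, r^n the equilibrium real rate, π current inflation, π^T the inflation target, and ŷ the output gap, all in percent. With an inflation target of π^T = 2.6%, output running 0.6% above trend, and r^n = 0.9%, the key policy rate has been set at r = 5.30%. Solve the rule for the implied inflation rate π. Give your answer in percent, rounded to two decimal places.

Output 0.6% above potential → ŷ = 0.6.
Collecting π: r = r^n + (1 + 0.76) π − 0.76 π^T + 0.4 ŷ
1.76 π = 5.30 − 0.9 + 0.76 × 2.6 − 0.4 × 0.6 = 6.136
π = 6.136 / 1.76 = 3.49

3.49%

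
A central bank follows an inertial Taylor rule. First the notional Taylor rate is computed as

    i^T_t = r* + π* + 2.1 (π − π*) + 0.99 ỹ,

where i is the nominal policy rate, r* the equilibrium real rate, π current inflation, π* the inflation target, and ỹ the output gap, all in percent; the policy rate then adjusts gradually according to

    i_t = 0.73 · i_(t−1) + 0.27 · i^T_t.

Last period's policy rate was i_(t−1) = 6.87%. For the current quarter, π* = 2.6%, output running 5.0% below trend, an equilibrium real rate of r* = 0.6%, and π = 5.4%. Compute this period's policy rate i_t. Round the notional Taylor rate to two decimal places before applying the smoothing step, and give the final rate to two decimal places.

Output 5.0% below potential → ỹ = -5.0.
i^T_t = 0.6 + 2.6 + 2.1 × (5.4 − 2.6) + 0.99 × (-5.0)
   = 0.6 + 2.6 + 5.88 − 4.95 = 4.13
i_t = 0.73 × 6.87 + 0.27 × 4.13 = 5.0151 + 1.1151 = 6.13

6.13%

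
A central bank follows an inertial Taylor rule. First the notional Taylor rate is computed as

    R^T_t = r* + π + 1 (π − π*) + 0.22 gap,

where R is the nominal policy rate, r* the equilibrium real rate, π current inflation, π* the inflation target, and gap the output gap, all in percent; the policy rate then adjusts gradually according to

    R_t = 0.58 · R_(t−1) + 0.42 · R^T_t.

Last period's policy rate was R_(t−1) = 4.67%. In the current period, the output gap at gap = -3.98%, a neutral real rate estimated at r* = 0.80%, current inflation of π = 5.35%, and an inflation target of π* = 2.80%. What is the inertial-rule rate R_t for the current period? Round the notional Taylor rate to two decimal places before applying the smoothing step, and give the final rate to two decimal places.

R^T_t = 0.80 + 5.35 + 1 × (5.35 − 2.80) + 0.22 × (-3.98)
   = 0.80 + 5.35 + 2.55 − 0.8756 = 7.82
R_t = 0.58 × 4.67 + 0.42 × 7.82 = 2.7086 + 3.2844 = 5.99

5.99%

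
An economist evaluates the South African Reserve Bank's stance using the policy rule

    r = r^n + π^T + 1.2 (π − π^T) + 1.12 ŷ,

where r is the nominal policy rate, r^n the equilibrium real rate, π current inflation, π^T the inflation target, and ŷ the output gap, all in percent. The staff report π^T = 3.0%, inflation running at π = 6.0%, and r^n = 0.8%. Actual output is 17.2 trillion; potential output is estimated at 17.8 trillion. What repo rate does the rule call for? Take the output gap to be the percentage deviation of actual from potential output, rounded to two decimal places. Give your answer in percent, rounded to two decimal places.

3.63%

Output gap = 100 × (17.2 − 17.8) / 17.8 = -3.37%.
r = 0.80 + 3.00 + 1.2 × (6.00 − 3.00) + 1.12 × (-3.37)
   = 0.80 + 3 + 3.6 − 3.7744 = 3.63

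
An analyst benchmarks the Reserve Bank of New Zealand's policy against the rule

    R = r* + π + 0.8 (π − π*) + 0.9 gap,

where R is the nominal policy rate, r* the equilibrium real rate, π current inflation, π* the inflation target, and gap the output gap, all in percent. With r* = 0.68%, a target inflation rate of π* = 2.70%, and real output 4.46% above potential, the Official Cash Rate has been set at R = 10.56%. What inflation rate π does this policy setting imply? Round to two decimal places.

4.46%

Output 4.46% above potential → gap = 4.46.
Collecting π: R = r* + (1 + 0.8) π − 0.8 π* + 0.9 gap
1.8 π = 10.56 − 0.68 + 0.8 × 2.70 − 0.9 × 4.46 = 8.026
π = 8.026 / 1.8 = 4.46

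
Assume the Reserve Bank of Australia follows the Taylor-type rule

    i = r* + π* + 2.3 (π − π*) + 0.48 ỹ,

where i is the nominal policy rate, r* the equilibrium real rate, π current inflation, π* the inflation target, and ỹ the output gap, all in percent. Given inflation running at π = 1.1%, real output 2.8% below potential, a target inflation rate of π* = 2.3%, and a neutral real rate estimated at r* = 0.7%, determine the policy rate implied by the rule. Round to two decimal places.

-1.10%

Output 2.8% below potential → ỹ = -2.8.
i = 0.7 + 2.3 + 2.3 × (1.1 − 2.3) + 0.48 × (-2.8)
   = 0.7 + 2.3 − 2.76 − 1.344 = -1.10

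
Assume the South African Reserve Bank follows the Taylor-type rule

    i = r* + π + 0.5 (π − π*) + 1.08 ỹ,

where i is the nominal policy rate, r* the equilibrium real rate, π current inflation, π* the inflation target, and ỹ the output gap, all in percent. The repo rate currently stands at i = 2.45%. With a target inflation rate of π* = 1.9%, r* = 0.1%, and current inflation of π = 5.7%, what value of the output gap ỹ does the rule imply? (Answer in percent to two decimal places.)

-4.86%

1.08 ỹ = 2.45 − 0.1 − 5.7 − 0.5 × (5.7 − 1.9) = -5.25
ỹ = -5.25 / 1.08 = -4.86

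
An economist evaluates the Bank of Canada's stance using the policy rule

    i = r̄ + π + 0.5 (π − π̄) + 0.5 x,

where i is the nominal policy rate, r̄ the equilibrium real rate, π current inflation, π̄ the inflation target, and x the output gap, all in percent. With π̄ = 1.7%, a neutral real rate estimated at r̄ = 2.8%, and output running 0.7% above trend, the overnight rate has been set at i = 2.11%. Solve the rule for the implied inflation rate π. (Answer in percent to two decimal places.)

-0.13%

Output 0.7% above potential → x = 0.7.
Collecting π: i = r̄ + (1 + 0.5) π − 0.5 π̄ + 0.5 x
1.5 π = 2.11 − 2.8 + 0.5 × 1.7 − 0.5 × 0.7 = -0.19
π = -0.19 / 1.5 = -0.13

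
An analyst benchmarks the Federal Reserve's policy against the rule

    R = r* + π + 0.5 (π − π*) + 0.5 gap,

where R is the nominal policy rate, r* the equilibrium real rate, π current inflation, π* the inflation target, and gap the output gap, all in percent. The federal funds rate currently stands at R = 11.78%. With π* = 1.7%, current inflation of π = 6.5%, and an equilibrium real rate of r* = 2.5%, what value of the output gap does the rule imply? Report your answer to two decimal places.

0.76%

0.5 gap = 11.78 − 2.5 − 6.5 − 0.5 × (6.5 − 1.7) = 0.38
gap = 0.38 / 0.5 = 0.76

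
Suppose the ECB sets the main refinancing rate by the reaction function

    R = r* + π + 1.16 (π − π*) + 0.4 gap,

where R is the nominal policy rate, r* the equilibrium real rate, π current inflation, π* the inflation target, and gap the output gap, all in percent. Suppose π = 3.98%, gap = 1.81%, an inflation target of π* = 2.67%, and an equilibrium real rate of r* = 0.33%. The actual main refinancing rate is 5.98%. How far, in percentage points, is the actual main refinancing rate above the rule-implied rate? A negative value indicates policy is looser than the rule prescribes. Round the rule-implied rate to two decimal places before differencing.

-0.57 pp

R = 0.33 + 3.98 + 1.16 × (3.98 − 2.67) + 0.4 × 1.81
   = 0.33 + 3.98 + 1.5196 + 0.724 = 6.55
Deviation = 5.98 − 6.55 = -0.57 pp.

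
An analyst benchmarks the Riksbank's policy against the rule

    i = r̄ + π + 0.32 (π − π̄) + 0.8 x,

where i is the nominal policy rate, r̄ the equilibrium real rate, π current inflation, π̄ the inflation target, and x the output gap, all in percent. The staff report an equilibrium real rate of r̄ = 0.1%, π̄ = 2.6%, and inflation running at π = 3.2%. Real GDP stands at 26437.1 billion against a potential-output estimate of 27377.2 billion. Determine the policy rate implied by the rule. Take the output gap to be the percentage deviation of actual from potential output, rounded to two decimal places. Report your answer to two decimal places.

0.75%

Output gap = 100 × (26437.1 − 27377.2) / 27377.2 = -3.43%.
i = 0.10 + 3.20 + 0.32 × (3.20 − 2.60) + 0.8 × (-3.43)
   = 0.10 + 3.2 + 0.192 − 2.744 = 0.75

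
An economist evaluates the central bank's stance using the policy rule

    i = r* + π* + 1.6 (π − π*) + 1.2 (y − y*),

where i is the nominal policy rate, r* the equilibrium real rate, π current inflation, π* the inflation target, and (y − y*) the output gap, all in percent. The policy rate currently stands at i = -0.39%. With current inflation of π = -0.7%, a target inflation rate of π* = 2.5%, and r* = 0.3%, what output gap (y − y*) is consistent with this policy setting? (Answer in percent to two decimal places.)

1.61%

1.2 (y − y*) = -0.39 − 0.3 − 2.5 − 1.6 × ((-0.7) − 2.5) = 1.93
(y − y*) = 1.93 / 1.2 = 1.61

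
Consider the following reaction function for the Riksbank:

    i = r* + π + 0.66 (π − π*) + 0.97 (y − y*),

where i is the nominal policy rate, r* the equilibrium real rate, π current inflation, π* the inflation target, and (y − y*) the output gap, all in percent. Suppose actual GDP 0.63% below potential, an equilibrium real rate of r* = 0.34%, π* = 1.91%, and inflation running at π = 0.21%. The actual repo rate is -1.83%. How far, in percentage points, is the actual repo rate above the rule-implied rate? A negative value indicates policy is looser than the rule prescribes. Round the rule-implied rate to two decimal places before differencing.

-0.65 pp

Output 0.63% below potential → (y − y*) = -0.63.
i = 0.34 + 0.21 + 0.66 × (0.21 − 1.91) + 0.97 × (-0.63)
   = 0.34 + 0.21 − 1.122 − 0.6111 = -1.18
Deviation = -1.83 − (-1.18) = -0.65 pp.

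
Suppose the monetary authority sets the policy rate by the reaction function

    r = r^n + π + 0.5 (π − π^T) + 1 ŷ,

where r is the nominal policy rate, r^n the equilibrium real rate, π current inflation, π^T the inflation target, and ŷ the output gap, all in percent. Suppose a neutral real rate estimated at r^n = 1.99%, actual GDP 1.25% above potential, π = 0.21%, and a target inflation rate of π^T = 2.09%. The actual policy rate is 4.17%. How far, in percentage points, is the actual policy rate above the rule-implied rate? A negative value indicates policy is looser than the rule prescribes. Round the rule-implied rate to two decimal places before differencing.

1.66 pp

Output 1.25% above potential → ŷ = 1.25.
r = 1.99 + 0.21 + 0.5 × (0.21 − 2.09) + 1 × 1.25
   = 1.99 + 0.21 − 0.94 + 1.25 = 2.51
Deviation = 4.17 − 2.51 = 1.66 pp.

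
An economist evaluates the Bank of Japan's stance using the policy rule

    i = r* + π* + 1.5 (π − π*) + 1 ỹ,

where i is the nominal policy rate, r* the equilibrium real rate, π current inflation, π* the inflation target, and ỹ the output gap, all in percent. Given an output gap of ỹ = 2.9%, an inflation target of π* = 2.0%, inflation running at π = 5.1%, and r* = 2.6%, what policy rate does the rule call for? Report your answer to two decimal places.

12.15%

i = 2.6 + 2.0 + 1.5 × (5.1 − 2.0) + 1 × 2.9
   = 2.6 + 2 + 4.65 + 2.9 = 12.15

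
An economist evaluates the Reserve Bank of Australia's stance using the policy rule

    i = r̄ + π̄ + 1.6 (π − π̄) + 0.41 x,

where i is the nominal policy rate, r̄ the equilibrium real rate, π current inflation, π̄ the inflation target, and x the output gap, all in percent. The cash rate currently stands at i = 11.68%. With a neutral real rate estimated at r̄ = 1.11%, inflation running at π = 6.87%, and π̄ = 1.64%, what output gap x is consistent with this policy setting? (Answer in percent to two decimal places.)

1.37%

0.41 x = 11.68 − 1.11 − 1.64 − 1.6 × (6.87 − 1.64) = 0.562
x = 0.562 / 0.41 = 1.37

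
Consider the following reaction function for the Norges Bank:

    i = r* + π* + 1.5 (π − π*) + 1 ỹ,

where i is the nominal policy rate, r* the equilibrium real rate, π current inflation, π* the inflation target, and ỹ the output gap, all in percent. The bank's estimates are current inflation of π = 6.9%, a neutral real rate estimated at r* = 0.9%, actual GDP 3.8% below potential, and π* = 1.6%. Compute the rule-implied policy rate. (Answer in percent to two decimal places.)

Output 3.8% below potential → ỹ = -3.8.
i = 0.9 + 1.6 + 1.5 × (6.9 − 1.6) + 1 × (-3.8)
   = 0.9 + 1.6 + 7.95 − 3.8 = 6.65

6.65%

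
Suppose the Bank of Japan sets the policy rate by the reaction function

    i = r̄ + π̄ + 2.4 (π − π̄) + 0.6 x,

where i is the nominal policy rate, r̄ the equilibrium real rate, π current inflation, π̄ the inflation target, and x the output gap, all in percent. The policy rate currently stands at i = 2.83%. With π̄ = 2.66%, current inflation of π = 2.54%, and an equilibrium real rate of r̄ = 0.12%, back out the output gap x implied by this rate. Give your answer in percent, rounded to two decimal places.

0.56%

0.6 x = 2.83 − 0.12 − 2.66 − 2.4 × (2.54 − 2.66) = 0.338
x = 0.338 / 0.6 = 0.56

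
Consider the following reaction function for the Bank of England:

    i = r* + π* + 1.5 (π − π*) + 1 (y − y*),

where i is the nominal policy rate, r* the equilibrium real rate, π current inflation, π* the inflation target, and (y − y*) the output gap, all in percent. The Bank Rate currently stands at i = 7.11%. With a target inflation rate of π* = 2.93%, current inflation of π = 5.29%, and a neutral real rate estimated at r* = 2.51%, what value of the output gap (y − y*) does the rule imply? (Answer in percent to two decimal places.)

-1.87%

1 (y − y*) = 7.11 − 2.51 − 2.93 − 1.5 × (5.29 − 2.93) = -1.87
(y − y*) = -1.87 / 1 = -1.87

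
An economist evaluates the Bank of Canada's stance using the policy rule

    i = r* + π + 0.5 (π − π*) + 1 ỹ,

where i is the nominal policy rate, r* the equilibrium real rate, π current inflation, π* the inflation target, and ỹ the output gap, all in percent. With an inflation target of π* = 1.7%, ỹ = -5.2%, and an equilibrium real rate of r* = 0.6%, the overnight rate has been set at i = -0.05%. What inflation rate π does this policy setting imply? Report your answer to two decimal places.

Collecting π: i = r* + (1 + 0.5) π − 0.5 π* + 1 ỹ
1.5 π = -0.05 − 0.6 + 0.5 × 1.7 − 1 × (-5.2) = 5.4
π = 5.4 / 1.5 = 3.60

3.60%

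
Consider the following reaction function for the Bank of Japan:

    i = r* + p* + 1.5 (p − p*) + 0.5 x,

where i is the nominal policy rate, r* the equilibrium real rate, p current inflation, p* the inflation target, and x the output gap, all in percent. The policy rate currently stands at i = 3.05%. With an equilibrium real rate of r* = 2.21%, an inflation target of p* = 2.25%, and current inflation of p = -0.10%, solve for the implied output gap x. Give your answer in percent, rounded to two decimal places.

0.5 x = 3.05 − 2.21 − 2.25 − 1.5 × ((-0.10) − 2.25) = 2.115
x = 2.115 / 0.5 = 4.23

4.23%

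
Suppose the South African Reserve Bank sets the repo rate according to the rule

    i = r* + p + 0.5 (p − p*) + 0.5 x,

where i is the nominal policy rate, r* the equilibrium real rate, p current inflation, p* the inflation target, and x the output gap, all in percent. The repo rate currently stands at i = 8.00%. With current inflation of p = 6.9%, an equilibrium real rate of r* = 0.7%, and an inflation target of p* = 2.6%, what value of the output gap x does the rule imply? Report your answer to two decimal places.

-3.50%

0.5 x = 8.00 − 0.7 − 6.9 − 0.5 × (6.9 − 2.6) = -1.75
x = -1.75 / 0.5 = -3.50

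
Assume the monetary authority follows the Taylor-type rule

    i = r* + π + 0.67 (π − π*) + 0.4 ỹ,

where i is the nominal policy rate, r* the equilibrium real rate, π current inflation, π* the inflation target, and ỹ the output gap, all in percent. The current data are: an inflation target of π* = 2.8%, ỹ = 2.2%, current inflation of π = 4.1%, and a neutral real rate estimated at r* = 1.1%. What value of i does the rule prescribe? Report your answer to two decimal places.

i = 1.1 + 4.1 + 0.67 × (4.1 − 2.8) + 0.4 × 2.2
   = 1.1 + 4.1 + 0.871 + 0.88 = 6.95

6.95%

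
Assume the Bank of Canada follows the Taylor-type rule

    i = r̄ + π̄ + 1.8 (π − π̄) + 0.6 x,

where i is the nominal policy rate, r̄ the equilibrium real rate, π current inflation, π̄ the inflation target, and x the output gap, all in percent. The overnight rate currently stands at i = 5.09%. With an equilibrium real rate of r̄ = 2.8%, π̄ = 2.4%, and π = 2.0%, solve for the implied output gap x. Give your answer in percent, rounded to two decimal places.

1.02%

0.6 x = 5.09 − 2.8 − 2.4 − 1.8 × (2.0 − 2.4) = 0.61
x = 0.61 / 0.6 = 1.02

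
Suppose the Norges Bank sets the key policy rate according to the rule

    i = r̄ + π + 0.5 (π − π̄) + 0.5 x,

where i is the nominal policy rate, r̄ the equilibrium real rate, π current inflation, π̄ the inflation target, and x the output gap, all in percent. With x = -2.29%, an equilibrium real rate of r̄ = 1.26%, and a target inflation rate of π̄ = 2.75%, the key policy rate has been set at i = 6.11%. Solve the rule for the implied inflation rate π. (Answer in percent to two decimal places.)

4.91%

Collecting π: i = r̄ + (1 + 0.5) π − 0.5 π̄ + 0.5 x
1.5 π = 6.11 − 1.26 + 0.5 × 2.75 − 0.5 × (-2.29) = 7.37
π = 7.37 / 1.5 = 4.91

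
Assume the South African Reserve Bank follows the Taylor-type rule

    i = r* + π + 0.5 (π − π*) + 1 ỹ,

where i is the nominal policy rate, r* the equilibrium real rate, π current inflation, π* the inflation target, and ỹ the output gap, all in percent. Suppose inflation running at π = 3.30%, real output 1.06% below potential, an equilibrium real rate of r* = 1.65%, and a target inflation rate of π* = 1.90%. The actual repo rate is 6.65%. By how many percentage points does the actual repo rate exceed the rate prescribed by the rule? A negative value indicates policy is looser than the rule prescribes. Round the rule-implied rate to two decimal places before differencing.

Output 1.06% below potential → ỹ = -1.06.
i = 1.65 + 3.30 + 0.5 × (3.30 − 1.90) + 1 × (-1.06)
   = 1.65 + 3.3 + 0.7 − 1.06 = 4.59
Deviation = 6.65 − 4.59 = 2.06 pp.

2.06 pp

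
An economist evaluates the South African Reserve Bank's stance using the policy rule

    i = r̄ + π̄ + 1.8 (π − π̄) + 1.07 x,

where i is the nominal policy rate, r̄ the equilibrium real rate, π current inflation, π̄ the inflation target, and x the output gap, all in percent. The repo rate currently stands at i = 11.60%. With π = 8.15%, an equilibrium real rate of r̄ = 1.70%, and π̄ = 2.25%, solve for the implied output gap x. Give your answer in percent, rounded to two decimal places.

1.07 x = 11.60 − 1.70 − 2.25 − 1.8 × (8.15 − 2.25) = -2.97
x = -2.97 / 1.07 = -2.78

-2.78%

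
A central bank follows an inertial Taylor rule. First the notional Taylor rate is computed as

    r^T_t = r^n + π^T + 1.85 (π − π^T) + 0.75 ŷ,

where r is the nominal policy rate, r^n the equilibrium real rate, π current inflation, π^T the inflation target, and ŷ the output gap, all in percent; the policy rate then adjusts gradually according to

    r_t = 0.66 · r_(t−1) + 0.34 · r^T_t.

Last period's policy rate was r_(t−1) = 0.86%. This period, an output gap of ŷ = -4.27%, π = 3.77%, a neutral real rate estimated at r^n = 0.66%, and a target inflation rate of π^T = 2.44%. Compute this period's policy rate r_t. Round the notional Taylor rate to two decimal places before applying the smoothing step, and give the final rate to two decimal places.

1.37%

r^T_t = 0.66 + 2.44 + 1.85 × (3.77 − 2.44) + 0.75 × (-4.27)
   = 0.66 + 2.44 + 2.4605 − 3.2025 = 2.36
r_t = 0.66 × 0.86 + 0.34 × 2.36 = 0.5676 + 0.8024 = 1.37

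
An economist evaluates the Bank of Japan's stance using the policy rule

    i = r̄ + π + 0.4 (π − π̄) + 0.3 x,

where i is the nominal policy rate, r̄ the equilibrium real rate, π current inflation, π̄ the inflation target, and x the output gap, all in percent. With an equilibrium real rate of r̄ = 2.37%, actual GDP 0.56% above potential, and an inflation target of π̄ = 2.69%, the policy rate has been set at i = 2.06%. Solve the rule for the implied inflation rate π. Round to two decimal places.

Output 0.56% above potential → x = 0.56.
Collecting π: i = r̄ + (1 + 0.4) π − 0.4 π̄ + 0.3 x
1.4 π = 2.06 − 2.37 + 0.4 × 2.69 − 0.3 × 0.56 = 0.598
π = 0.598 / 1.4 = 0.43

0.43%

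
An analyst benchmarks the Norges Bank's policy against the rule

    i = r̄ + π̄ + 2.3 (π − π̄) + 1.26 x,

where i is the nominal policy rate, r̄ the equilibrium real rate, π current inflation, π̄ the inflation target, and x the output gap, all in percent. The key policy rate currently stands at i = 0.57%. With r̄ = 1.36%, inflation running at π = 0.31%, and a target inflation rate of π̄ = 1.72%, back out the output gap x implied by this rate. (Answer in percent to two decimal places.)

0.58%

1.26 x = 0.57 − 1.36 − 1.72 − 2.3 × (0.31 − 1.72) = 0.733
x = 0.733 / 1.26 = 0.58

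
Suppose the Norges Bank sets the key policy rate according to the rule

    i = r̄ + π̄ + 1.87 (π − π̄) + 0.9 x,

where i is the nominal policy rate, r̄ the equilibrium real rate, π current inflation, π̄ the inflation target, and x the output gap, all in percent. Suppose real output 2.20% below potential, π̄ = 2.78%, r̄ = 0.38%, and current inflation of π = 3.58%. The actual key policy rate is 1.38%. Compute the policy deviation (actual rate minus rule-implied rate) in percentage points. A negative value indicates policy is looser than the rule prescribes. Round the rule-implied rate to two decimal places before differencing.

Output 2.20% below potential → x = -2.20.
i = 0.38 + 2.78 + 1.87 × (3.58 − 2.78) + 0.9 × (-2.20)
   = 0.38 + 2.78 + 1.496 − 1.98 = 2.68
Deviation = 1.38 − 2.68 = -1.30 pp.

-1.30 pp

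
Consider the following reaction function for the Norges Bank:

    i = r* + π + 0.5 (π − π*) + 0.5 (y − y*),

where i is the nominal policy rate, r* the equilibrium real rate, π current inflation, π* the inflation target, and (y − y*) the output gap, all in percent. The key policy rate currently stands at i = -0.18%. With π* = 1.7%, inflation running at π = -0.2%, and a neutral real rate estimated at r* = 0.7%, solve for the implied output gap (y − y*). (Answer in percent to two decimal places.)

0.5 (y − y*) = -0.18 − 0.7 − (-0.2) − 0.5 × ((-0.2) − 1.7) = 0.27
(y − y*) = 0.27 / 0.5 = 0.54

0.54%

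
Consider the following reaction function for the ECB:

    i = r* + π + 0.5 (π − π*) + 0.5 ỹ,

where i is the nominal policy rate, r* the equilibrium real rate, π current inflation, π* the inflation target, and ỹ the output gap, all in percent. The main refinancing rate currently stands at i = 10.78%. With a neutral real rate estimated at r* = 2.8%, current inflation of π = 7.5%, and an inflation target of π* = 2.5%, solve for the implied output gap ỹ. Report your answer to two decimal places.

0.5 ỹ = 10.78 − 2.8 − 7.5 − 0.5 × (7.5 − 2.5) = -2.02
ỹ = -2.02 / 0.5 = -4.04

-4.04%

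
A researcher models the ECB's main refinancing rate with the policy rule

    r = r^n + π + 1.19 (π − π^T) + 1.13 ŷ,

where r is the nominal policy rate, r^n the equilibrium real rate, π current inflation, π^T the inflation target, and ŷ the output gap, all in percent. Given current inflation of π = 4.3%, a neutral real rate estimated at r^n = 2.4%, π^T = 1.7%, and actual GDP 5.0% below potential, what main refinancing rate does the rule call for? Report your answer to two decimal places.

4.14%

Output 5.0% below potential → ŷ = -5.0.
r = 2.4 + 4.3 + 1.19 × (4.3 − 1.7) + 1.13 × (-5.0)
   = 2.4 + 4.3 + 3.094 − 5.65 = 4.14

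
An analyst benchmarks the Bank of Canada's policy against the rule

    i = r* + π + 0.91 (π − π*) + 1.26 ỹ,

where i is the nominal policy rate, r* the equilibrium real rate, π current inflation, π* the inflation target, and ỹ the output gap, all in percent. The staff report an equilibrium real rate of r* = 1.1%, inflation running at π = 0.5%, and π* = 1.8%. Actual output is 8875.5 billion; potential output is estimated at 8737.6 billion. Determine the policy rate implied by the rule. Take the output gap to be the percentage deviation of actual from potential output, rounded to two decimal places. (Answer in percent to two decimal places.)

2.41%

Output gap = 100 × (8875.5 − 8737.6) / 8737.6 = 1.58%.
i = 1.10 + 0.50 + 0.91 × (0.50 − 1.80) + 1.26 × 1.58
   = 1.10 + 0.5 − 1.183 + 1.9908 = 2.41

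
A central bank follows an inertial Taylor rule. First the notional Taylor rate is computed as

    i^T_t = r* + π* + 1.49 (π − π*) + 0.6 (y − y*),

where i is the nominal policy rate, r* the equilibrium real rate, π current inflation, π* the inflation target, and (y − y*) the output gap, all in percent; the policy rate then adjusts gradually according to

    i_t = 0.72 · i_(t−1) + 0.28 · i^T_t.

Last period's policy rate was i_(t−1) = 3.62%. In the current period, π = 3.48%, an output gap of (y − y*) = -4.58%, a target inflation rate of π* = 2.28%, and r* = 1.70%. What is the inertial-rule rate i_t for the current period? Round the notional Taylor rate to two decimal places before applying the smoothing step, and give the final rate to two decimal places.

i^T_t = 1.70 + 2.28 + 1.49 × (3.48 − 2.28) + 0.6 × (-4.58)
   = 1.70 + 2.28 + 1.788 − 2.748 = 3.02
i_t = 0.72 × 3.62 + 0.28 × 3.02 = 2.6064 + 0.8456 = 3.45

3.45%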